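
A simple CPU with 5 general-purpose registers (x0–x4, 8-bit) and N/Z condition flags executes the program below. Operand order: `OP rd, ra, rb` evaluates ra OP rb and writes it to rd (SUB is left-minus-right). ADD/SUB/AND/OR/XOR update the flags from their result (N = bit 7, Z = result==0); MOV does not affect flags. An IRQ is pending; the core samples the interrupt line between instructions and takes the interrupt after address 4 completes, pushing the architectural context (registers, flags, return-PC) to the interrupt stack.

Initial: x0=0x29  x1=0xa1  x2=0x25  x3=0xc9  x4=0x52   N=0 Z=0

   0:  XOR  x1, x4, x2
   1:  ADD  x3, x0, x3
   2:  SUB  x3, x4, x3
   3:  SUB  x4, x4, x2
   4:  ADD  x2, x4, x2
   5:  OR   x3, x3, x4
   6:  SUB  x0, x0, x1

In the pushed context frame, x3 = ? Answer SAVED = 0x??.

SAVED = 0x60

after  0: x0=0x29 x1=0x77 x2=0x25 x3=0xc9 x4=0x52  N=0 Z=0
after  1: x0=0x29 x1=0x77 x2=0x25 x3=0xf2 x4=0x52  N=1 Z=0
after  2: x0=0x29 x1=0x77 x2=0x25 x3=0x60 x4=0x52  N=0 Z=0
after  3: x0=0x29 x1=0x77 x2=0x25 x3=0x60 x4=0x2d  N=0 Z=0
after  4: x0=0x29 x1=0x77 x2=0x52 x3=0x60 x4=0x2d  N=0 Z=0
-- IRQ taken; context saved, return-PC = 5 --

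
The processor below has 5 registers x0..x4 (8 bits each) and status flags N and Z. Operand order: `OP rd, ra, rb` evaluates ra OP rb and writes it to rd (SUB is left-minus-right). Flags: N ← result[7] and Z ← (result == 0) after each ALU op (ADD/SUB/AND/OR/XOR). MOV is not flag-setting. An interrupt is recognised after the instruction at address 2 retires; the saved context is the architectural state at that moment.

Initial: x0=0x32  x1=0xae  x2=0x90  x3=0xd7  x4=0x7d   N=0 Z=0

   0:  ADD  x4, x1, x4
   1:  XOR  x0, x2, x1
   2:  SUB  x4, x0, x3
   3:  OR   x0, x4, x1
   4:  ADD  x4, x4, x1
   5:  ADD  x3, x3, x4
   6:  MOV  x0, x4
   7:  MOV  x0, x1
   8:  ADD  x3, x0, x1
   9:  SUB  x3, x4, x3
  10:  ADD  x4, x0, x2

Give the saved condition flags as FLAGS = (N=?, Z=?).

after  0: x0=0x32 x1=0xae x2=0x90 x3=0xd7 x4=0x2b  N=0 Z=0
after  1: x0=0x3e x1=0xae x2=0x90 x3=0xd7 x4=0x2b  N=0 Z=0
after  2: x0=0x3e x1=0xae x2=0x90 x3=0xd7 x4=0x67  N=0 Z=0
-- IRQ taken; context saved, return-PC = 3 --

FLAGS = (N=0, Z=0)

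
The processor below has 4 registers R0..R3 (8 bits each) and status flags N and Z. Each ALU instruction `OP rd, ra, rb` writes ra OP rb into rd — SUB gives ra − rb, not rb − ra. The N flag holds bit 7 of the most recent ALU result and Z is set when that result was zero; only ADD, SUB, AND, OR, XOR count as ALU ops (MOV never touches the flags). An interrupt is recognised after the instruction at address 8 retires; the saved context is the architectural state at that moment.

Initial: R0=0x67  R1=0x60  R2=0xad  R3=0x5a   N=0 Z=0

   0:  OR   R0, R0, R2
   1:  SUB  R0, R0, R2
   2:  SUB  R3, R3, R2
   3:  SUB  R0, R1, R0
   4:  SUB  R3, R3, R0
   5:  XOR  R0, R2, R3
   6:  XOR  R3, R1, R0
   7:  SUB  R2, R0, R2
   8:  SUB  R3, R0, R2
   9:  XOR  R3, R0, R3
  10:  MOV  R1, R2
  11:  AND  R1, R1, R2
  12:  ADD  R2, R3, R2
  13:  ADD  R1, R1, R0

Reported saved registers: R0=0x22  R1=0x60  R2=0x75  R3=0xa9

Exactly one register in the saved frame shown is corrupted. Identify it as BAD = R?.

after  0: R0=0xef R1=0x60 R2=0xad R3=0x5a  N=1 Z=0
after  1: R0=0x42 R1=0x60 R2=0xad R3=0x5a  N=0 Z=0
after  2: R0=0x42 R1=0x60 R2=0xad R3=0xad  N=1 Z=0
after  3: R0=0x1e R1=0x60 R2=0xad R3=0xad  N=0 Z=0
after  4: R0=0x1e R1=0x60 R2=0xad R3=0x8f  N=1 Z=0
after  5: R0=0x22 R1=0x60 R2=0xad R3=0x8f  N=0 Z=0
after  6: R0=0x22 R1=0x60 R2=0xad R3=0x42  N=0 Z=0
after  7: R0=0x22 R1=0x60 R2=0x75 R3=0x42  N=0 Z=0
after  8: R0=0x22 R1=0x60 R2=0x75 R3=0xad  N=1 Z=0
-- IRQ taken; context saved, return-PC = 9 --
mismatch: R3: reported 0xa9 vs actual 0xad

BAD = R3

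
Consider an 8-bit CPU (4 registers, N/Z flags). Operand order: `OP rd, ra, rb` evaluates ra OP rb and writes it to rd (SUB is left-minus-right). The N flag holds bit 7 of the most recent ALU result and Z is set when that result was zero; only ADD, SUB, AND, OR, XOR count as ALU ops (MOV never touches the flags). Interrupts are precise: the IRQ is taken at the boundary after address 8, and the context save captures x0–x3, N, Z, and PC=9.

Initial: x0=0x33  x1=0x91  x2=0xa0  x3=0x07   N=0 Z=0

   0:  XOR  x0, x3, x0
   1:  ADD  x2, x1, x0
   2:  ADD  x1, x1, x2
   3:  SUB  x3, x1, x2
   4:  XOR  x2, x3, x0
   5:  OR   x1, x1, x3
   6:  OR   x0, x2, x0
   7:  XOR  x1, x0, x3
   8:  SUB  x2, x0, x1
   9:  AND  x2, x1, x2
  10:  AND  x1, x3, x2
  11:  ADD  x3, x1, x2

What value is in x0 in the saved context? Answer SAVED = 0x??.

SAVED = 0xb5

after  0: x0=0x34 x1=0x91 x2=0xa0 x3=0x07  N=0 Z=0
after  1: x0=0x34 x1=0x91 x2=0xc5 x3=0x07  N=1 Z=0
after  2: x0=0x34 x1=0x56 x2=0xc5 x3=0x07  N=0 Z=0
after  3: x0=0x34 x1=0x56 x2=0xc5 x3=0x91  N=1 Z=0
after  4: x0=0x34 x1=0x56 x2=0xa5 x3=0x91  N=1 Z=0
after  5: x0=0x34 x1=0xd7 x2=0xa5 x3=0x91  N=1 Z=0
after  6: x0=0xb5 x1=0xd7 x2=0xa5 x3=0x91  N=1 Z=0
after  7: x0=0xb5 x1=0x24 x2=0xa5 x3=0x91  N=0 Z=0
after  8: x0=0xb5 x1=0x24 x2=0x91 x3=0x91  N=1 Z=0
-- IRQ taken; context saved, return-PC = 9 --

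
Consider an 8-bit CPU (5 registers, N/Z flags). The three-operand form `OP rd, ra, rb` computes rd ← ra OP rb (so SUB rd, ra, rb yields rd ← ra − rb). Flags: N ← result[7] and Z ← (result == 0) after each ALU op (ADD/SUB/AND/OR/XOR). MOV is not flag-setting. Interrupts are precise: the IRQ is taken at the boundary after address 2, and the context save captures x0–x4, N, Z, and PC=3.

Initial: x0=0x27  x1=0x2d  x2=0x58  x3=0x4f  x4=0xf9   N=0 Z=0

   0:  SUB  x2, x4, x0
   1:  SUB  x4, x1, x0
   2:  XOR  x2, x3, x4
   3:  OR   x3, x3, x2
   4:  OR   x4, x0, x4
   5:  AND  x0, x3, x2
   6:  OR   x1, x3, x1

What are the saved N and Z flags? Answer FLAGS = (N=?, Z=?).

after  0: x0=0x27 x1=0x2d x2=0xd2 x3=0x4f x4=0xf9  N=1 Z=0
after  1: x0=0x27 x1=0x2d x2=0xd2 x3=0x4f x4=0x06  N=0 Z=0
after  2: x0=0x27 x1=0x2d x2=0x49 x3=0x4f x4=0x06  N=0 Z=0
-- IRQ taken; context saved, return-PC = 3 --

FLAGS = (N=0, Z=0)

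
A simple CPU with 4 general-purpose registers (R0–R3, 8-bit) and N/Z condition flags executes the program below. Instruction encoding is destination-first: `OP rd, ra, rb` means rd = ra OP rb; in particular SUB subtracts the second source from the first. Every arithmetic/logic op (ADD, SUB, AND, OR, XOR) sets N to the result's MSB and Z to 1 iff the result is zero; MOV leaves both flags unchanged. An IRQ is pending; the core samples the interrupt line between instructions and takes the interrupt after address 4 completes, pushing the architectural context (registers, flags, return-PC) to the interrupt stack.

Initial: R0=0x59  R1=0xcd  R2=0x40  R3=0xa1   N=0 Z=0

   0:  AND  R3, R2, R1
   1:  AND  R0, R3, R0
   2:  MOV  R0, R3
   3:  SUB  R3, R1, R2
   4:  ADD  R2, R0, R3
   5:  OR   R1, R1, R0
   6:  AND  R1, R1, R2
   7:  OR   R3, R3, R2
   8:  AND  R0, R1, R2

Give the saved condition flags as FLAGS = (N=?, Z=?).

FLAGS = (N=1, Z=0)

after  0: R0=0x59 R1=0xcd R2=0x40 R3=0x40  N=0 Z=0
after  1: R0=0x40 R1=0xcd R2=0x40 R3=0x40  N=0 Z=0
after  2: R0=0x40 R1=0xcd R2=0x40 R3=0x40  N=0 Z=0
after  3: R0=0x40 R1=0xcd R2=0x40 R3=0x8d  N=1 Z=0
after  4: R0=0x40 R1=0xcd R2=0xcd R3=0x8d  N=1 Z=0
-- IRQ taken; context saved, return-PC = 5 --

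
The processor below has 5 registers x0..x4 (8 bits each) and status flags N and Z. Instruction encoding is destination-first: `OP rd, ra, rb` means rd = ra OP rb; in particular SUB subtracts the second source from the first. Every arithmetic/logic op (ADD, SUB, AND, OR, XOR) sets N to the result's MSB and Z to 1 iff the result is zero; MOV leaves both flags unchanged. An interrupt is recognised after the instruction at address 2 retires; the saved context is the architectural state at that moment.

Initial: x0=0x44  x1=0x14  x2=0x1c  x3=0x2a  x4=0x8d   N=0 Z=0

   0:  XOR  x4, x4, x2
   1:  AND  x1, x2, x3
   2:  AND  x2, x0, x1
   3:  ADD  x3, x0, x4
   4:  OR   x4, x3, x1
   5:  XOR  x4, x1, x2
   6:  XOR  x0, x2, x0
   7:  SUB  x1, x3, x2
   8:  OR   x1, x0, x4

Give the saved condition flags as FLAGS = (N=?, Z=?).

FLAGS = (N=0, Z=1)

after  0: x0=0x44 x1=0x14 x2=0x1c x3=0x2a x4=0x91  N=1 Z=0
after  1: x0=0x44 x1=0x08 x2=0x1c x3=0x2a x4=0x91  N=0 Z=0
after  2: x0=0x44 x1=0x08 x2=0x00 x3=0x2a x4=0x91  N=0 Z=1
-- IRQ taken; context saved, return-PC = 3 --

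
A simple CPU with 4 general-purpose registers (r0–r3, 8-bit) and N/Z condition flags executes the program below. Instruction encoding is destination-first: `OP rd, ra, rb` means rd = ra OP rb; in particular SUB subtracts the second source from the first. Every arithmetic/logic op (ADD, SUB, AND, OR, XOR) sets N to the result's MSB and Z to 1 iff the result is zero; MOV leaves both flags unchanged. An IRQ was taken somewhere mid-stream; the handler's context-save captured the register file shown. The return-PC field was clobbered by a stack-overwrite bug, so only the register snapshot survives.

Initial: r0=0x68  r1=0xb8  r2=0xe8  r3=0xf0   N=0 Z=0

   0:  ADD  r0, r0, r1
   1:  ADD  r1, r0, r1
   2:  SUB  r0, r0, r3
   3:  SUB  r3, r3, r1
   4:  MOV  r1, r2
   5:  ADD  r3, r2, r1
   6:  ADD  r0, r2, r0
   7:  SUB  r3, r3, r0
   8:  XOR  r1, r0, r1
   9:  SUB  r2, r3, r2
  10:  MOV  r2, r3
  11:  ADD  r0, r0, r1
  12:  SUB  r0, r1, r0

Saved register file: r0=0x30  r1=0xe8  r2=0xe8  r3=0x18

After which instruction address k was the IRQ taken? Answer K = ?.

K = 4

after  0: r0=0x20 r1=0xb8 r2=0xe8 r3=0xf0  N=0 Z=0
after  1: r0=0x20 r1=0xd8 r2=0xe8 r3=0xf0  N=1 Z=0
after  2: r0=0x30 r1=0xd8 r2=0xe8 r3=0xf0  N=0 Z=0
after  3: r0=0x30 r1=0xd8 r2=0xe8 r3=0x18  N=0 Z=0
after  4: r0=0x30 r1=0xe8 r2=0xe8 r3=0x18  N=0 Z=0
-- IRQ taken; context saved, return-PC = 5 --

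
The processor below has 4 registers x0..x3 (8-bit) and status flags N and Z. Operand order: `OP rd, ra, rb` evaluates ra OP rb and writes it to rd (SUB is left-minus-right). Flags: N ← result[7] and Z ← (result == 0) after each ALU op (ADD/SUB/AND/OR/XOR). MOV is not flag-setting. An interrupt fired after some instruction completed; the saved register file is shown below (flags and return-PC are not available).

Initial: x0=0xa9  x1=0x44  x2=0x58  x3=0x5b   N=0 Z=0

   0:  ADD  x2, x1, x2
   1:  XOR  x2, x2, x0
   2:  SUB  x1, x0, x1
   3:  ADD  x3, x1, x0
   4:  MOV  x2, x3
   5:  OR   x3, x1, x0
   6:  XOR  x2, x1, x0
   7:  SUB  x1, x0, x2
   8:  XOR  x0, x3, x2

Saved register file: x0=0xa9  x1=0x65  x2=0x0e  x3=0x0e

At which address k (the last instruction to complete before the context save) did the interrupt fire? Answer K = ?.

after  0: x0=0xa9 x1=0x44 x2=0x9c x3=0x5b  N=1 Z=0
after  1: x0=0xa9 x1=0x44 x2=0x35 x3=0x5b  N=0 Z=0
after  2: x0=0xa9 x1=0x65 x2=0x35 x3=0x5b  N=0 Z=0
after  3: x0=0xa9 x1=0x65 x2=0x35 x3=0x0e  N=0 Z=0
after  4: x0=0xa9 x1=0x65 x2=0x0e x3=0x0e  N=0 Z=0
-- IRQ taken; context saved, return-PC = 5 --

K = 4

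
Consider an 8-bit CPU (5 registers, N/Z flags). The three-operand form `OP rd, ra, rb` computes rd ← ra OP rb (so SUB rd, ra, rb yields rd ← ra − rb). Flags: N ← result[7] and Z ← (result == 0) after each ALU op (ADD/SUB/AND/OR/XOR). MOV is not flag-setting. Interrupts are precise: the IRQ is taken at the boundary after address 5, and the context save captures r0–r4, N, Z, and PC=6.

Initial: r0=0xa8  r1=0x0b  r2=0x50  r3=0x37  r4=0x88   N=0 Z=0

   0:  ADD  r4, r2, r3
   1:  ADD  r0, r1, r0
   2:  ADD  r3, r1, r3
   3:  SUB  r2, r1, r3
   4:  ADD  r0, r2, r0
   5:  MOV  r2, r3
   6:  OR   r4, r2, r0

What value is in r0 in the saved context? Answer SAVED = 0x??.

after  0: r0=0xa8 r1=0x0b r2=0x50 r3=0x37 r4=0x87  N=1 Z=0
after  1: r0=0xb3 r1=0x0b r2=0x50 r3=0x37 r4=0x87  N=1 Z=0
after  2: r0=0xb3 r1=0x0b r2=0x50 r3=0x42 r4=0x87  N=0 Z=0
after  3: r0=0xb3 r1=0x0b r2=0xc9 r3=0x42 r4=0x87  N=1 Z=0
after  4: r0=0x7c r1=0x0b r2=0xc9 r3=0x42 r4=0x87  N=0 Z=0
after  5: r0=0x7c r1=0x0b r2=0x42 r3=0x42 r4=0x87  N=0 Z=0
-- IRQ taken; context saved, return-PC = 6 --

SAVED = 0x7c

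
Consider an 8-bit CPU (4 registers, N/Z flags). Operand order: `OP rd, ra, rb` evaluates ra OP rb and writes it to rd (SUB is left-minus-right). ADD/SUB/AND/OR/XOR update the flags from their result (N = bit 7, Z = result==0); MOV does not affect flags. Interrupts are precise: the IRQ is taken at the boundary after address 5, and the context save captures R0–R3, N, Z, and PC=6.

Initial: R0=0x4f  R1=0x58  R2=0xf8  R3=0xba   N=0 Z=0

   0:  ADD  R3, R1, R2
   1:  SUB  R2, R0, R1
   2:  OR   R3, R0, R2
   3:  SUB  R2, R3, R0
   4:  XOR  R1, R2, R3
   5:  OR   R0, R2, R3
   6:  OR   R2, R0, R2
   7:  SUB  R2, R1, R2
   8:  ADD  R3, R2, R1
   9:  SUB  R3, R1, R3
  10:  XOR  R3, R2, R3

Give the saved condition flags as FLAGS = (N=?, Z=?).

after  0: R0=0x4f R1=0x58 R2=0xf8 R3=0x50  N=0 Z=0
after  1: R0=0x4f R1=0x58 R2=0xf7 R3=0x50  N=1 Z=0
after  2: R0=0x4f R1=0x58 R2=0xf7 R3=0xff  N=1 Z=0
after  3: R0=0x4f R1=0x58 R2=0xb0 R3=0xff  N=1 Z=0
after  4: R0=0x4f R1=0x4f R2=0xb0 R3=0xff  N=0 Z=0
after  5: R0=0xff R1=0x4f R2=0xb0 R3=0xff  N=1 Z=0
-- IRQ taken; context saved, return-PC = 6 --

FLAGS = (N=1, Z=0)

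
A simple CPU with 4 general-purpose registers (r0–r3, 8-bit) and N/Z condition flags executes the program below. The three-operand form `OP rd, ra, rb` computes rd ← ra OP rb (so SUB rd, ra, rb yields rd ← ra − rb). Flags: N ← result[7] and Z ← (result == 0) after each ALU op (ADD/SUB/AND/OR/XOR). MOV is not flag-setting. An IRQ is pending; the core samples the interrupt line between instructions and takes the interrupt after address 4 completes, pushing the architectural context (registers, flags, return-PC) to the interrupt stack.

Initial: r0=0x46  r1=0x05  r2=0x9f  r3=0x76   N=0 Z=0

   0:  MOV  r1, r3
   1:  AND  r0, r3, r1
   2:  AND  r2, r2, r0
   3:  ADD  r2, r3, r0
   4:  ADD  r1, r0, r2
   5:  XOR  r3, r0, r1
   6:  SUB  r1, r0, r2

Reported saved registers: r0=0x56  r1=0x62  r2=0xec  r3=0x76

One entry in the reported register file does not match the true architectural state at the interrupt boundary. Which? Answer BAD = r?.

after  0: r0=0x46 r1=0x76 r2=0x9f r3=0x76  N=0 Z=0
after  1: r0=0x76 r1=0x76 r2=0x9f r3=0x76  N=0 Z=0
after  2: r0=0x76 r1=0x76 r2=0x16 r3=0x76  N=0 Z=0
after  3: r0=0x76 r1=0x76 r2=0xec r3=0x76  N=1 Z=0
after  4: r0=0x76 r1=0x62 r2=0xec r3=0x76  N=0 Z=0
-- IRQ taken; context saved, return-PC = 5 --
mismatch: r0: reported 0x56 vs actual 0x76

BAD = r0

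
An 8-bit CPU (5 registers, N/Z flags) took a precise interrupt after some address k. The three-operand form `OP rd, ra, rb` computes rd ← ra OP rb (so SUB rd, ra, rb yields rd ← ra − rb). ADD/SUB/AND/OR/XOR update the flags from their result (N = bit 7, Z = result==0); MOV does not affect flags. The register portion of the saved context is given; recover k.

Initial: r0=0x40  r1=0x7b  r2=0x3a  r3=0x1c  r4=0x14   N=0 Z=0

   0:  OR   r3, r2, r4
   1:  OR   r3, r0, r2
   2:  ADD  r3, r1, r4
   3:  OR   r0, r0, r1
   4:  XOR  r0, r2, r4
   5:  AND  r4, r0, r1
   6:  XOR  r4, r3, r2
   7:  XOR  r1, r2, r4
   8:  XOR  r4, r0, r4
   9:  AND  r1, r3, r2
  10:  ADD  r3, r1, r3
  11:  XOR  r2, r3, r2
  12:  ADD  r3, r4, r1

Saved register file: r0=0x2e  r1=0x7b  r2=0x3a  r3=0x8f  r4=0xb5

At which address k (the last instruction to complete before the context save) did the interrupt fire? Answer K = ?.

K = 6

after  0: r0=0x40 r1=0x7b r2=0x3a r3=0x3e r4=0x14  N=0 Z=0
after  1: r0=0x40 r1=0x7b r2=0x3a r3=0x7a r4=0x14  N=0 Z=0
after  2: r0=0x40 r1=0x7b r2=0x3a r3=0x8f r4=0x14  N=1 Z=0
after  3: r0=0x7b r1=0x7b r2=0x3a r3=0x8f r4=0x14  N=0 Z=0
after  4: r0=0x2e r1=0x7b r2=0x3a r3=0x8f r4=0x14  N=0 Z=0
after  5: r0=0x2e r1=0x7b r2=0x3a r3=0x8f r4=0x2a  N=0 Z=0
after  6: r0=0x2e r1=0x7b r2=0x3a r3=0x8f r4=0xb5  N=1 Z=0
-- IRQ taken; context saved, return-PC = 7 --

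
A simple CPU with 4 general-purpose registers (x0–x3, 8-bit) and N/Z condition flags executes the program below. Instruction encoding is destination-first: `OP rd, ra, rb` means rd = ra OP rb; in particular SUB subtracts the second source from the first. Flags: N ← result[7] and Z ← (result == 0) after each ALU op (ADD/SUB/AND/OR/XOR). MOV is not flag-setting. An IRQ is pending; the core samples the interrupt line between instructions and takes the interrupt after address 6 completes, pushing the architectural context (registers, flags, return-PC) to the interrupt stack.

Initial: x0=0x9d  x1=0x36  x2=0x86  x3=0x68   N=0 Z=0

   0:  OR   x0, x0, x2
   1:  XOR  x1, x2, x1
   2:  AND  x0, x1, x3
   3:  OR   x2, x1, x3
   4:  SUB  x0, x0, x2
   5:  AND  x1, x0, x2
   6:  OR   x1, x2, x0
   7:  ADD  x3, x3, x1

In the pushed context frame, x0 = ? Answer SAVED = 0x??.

after  0: x0=0x9f x1=0x36 x2=0x86 x3=0x68  N=1 Z=0
after  1: x0=0x9f x1=0xb0 x2=0x86 x3=0x68  N=1 Z=0
after  2: x0=0x20 x1=0xb0 x2=0x86 x3=0x68  N=0 Z=0
after  3: x0=0x20 x1=0xb0 x2=0xf8 x3=0x68  N=1 Z=0
after  4: x0=0x28 x1=0xb0 x2=0xf8 x3=0x68  N=0 Z=0
after  5: x0=0x28 x1=0x28 x2=0xf8 x3=0x68  N=0 Z=0
after  6: x0=0x28 x1=0xf8 x2=0xf8 x3=0x68  N=1 Z=0
-- IRQ taken; context saved, return-PC = 7 --

SAVED = 0x28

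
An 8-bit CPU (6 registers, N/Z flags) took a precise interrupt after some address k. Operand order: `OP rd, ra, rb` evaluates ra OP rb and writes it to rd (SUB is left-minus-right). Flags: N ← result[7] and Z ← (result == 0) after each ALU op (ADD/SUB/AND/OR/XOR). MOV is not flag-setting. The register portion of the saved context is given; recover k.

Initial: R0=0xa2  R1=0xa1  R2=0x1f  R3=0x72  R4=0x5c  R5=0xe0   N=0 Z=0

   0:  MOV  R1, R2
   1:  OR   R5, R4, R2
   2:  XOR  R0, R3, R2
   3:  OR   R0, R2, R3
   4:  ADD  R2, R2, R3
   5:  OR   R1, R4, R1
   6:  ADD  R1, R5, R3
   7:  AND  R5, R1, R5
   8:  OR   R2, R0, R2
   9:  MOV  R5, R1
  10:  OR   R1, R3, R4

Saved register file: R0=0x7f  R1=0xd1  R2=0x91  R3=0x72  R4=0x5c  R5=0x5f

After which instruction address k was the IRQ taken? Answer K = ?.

K = 6

after  0: R0=0xa2 R1=0x1f R2=0x1f R3=0x72 R4=0x5c R5=0xe0  N=0 Z=0
after  1: R0=0xa2 R1=0x1f R2=0x1f R3=0x72 R4=0x5c R5=0x5f  N=0 Z=0
after  2: R0=0x6d R1=0x1f R2=0x1f R3=0x72 R4=0x5c R5=0x5f  N=0 Z=0
after  3: R0=0x7f R1=0x1f R2=0x1f R3=0x72 R4=0x5c R5=0x5f  N=0 Z=0
after  4: R0=0x7f R1=0x1f R2=0x91 R3=0x72 R4=0x5c R5=0x5f  N=1 Z=0
after  5: R0=0x7f R1=0x5f R2=0x91 R3=0x72 R4=0x5c R5=0x5f  N=0 Z=0
after  6: R0=0x7f R1=0xd1 R2=0x91 R3=0x72 R4=0x5c R5=0x5f  N=1 Z=0
-- IRQ taken; context saved, return-PC = 7 --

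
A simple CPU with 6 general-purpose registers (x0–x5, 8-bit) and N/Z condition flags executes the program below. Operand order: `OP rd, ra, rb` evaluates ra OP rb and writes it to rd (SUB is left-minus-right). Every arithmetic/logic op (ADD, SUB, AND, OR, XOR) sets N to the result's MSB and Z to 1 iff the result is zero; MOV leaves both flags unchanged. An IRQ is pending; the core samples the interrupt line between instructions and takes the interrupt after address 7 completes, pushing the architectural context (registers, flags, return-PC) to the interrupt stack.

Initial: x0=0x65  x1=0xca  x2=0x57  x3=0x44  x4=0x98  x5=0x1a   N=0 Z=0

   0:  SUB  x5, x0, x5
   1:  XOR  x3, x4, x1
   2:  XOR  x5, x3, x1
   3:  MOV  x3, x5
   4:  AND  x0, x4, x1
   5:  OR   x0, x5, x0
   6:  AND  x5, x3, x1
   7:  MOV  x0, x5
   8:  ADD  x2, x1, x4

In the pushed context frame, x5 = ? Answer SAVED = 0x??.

after  0: x0=0x65 x1=0xca x2=0x57 x3=0x44 x4=0x98 x5=0x4b  N=0 Z=0
after  1: x0=0x65 x1=0xca x2=0x57 x3=0x52 x4=0x98 x5=0x4b  N=0 Z=0
after  2: x0=0x65 x1=0xca x2=0x57 x3=0x52 x4=0x98 x5=0x98  N=1 Z=0
after  3: x0=0x65 x1=0xca x2=0x57 x3=0x98 x4=0x98 x5=0x98  N=1 Z=0
after  4: x0=0x88 x1=0xca x2=0x57 x3=0x98 x4=0x98 x5=0x98  N=1 Z=0
after  5: x0=0x98 x1=0xca x2=0x57 x3=0x98 x4=0x98 x5=0x98  N=1 Z=0
after  6: x0=0x98 x1=0xca x2=0x57 x3=0x98 x4=0x98 x5=0x88  N=1 Z=0
after  7: x0=0x88 x1=0xca x2=0x57 x3=0x98 x4=0x98 x5=0x88  N=1 Z=0
-- IRQ taken; context saved, return-PC = 8 --

SAVED = 0x88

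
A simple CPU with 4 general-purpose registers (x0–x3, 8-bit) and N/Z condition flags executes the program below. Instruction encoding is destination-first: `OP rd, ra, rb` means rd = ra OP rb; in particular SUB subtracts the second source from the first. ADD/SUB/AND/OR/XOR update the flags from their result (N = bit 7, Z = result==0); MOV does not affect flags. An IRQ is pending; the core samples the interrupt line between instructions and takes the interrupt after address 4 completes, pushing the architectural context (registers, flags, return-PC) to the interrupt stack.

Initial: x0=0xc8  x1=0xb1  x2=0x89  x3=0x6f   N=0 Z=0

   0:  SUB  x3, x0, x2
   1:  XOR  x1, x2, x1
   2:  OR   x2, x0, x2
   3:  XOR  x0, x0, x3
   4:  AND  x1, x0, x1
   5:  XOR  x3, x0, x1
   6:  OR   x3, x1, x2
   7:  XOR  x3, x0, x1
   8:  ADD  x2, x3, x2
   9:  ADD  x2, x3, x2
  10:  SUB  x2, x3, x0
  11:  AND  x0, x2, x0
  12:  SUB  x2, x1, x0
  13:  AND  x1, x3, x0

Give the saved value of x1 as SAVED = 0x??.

after  0: x0=0xc8 x1=0xb1 x2=0x89 x3=0x3f  N=0 Z=0
after  1: x0=0xc8 x1=0x38 x2=0x89 x3=0x3f  N=0 Z=0
after  2: x0=0xc8 x1=0x38 x2=0xc9 x3=0x3f  N=1 Z=0
after  3: x0=0xf7 x1=0x38 x2=0xc9 x3=0x3f  N=1 Z=0
after  4: x0=0xf7 x1=0x30 x2=0xc9 x3=0x3f  N=0 Z=0
-- IRQ taken; context saved, return-PC = 5 --

SAVED = 0x30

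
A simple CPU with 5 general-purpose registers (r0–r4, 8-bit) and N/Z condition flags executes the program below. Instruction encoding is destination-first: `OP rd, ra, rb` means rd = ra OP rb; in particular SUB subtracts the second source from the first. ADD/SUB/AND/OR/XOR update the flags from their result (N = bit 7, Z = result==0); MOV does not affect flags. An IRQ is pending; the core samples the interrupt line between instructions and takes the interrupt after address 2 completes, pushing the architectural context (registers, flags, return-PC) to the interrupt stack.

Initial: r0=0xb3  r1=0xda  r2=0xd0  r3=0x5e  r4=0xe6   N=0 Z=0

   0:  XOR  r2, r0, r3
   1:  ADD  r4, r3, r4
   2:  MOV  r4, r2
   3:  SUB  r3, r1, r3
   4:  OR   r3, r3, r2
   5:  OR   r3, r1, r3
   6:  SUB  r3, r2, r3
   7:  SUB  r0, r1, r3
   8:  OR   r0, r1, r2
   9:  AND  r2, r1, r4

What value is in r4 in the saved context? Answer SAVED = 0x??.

SAVED = 0xed

after  0: r0=0xb3 r1=0xda r2=0xed r3=0x5e r4=0xe6  N=1 Z=0
after  1: r0=0xb3 r1=0xda r2=0xed r3=0x5e r4=0x44  N=0 Z=0
after  2: r0=0xb3 r1=0xda r2=0xed r3=0x5e r4=0xed  N=0 Z=0
-- IRQ taken; context saved, return-PC = 3 --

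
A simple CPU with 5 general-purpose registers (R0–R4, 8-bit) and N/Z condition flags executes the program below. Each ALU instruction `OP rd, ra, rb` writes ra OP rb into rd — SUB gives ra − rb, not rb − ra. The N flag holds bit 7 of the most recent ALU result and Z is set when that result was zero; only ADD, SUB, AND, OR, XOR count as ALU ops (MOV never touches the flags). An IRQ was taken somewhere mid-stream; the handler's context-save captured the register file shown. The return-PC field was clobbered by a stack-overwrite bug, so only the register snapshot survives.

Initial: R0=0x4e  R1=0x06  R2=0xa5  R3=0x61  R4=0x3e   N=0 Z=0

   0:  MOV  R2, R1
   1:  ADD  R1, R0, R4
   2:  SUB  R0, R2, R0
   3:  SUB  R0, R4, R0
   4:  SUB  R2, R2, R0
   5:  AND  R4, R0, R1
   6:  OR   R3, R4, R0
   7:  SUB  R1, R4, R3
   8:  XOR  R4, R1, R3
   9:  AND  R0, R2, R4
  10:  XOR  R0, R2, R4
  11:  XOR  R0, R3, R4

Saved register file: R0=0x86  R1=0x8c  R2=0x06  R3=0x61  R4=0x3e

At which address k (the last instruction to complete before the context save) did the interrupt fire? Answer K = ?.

after  0: R0=0x4e R1=0x06 R2=0x06 R3=0x61 R4=0x3e  N=0 Z=0
after  1: R0=0x4e R1=0x8c R2=0x06 R3=0x61 R4=0x3e  N=1 Z=0
after  2: R0=0xb8 R1=0x8c R2=0x06 R3=0x61 R4=0x3e  N=1 Z=0
after  3: R0=0x86 R1=0x8c R2=0x06 R3=0x61 R4=0x3e  N=1 Z=0
-- IRQ taken; context saved, return-PC = 4 --

K = 3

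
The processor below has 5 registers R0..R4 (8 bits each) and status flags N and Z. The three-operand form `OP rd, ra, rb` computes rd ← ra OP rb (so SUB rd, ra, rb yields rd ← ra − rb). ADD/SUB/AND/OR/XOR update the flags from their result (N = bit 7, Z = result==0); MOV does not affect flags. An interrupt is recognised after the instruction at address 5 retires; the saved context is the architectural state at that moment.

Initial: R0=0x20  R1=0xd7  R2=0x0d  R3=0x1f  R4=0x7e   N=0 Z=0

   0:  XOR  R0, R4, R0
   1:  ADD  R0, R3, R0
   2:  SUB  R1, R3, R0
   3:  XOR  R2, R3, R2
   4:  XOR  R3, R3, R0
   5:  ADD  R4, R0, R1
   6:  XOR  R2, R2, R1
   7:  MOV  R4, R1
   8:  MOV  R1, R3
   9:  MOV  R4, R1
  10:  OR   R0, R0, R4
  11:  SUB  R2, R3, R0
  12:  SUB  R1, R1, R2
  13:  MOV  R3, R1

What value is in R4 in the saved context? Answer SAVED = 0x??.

SAVED = 0x1f

after  0: R0=0x5e R1=0xd7 R2=0x0d R3=0x1f R4=0x7e  N=0 Z=0
after  1: R0=0x7d R1=0xd7 R2=0x0d R3=0x1f R4=0x7e  N=0 Z=0
after  2: R0=0x7d R1=0xa2 R2=0x0d R3=0x1f R4=0x7e  N=1 Z=0
after  3: R0=0x7d R1=0xa2 R2=0x12 R3=0x1f R4=0x7e  N=0 Z=0
after  4: R0=0x7d R1=0xa2 R2=0x12 R3=0x62 R4=0x7e  N=0 Z=0
after  5: R0=0x7d R1=0xa2 R2=0x12 R3=0x62 R4=0x1f  N=0 Z=0
-- IRQ taken; context saved, return-PC = 6 --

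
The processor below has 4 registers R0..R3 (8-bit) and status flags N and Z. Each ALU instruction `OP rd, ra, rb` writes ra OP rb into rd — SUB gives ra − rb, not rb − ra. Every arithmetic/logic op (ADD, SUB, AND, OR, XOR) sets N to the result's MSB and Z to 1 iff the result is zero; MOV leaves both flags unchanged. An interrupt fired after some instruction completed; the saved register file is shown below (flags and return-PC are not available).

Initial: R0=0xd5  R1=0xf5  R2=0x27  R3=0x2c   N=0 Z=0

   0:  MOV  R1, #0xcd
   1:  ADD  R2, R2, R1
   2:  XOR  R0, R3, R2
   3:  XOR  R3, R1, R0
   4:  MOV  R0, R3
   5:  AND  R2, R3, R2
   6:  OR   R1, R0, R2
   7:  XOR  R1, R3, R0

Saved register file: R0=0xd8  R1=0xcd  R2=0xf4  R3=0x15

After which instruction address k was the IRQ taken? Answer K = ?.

after  0: R0=0xd5 R1=0xcd R2=0x27 R3=0x2c  N=0 Z=0
after  1: R0=0xd5 R1=0xcd R2=0xf4 R3=0x2c  N=1 Z=0
after  2: R0=0xd8 R1=0xcd R2=0xf4 R3=0x2c  N=1 Z=0
after  3: R0=0xd8 R1=0xcd R2=0xf4 R3=0x15  N=0 Z=0
-- IRQ taken; context saved, return-PC = 4 --

K = 3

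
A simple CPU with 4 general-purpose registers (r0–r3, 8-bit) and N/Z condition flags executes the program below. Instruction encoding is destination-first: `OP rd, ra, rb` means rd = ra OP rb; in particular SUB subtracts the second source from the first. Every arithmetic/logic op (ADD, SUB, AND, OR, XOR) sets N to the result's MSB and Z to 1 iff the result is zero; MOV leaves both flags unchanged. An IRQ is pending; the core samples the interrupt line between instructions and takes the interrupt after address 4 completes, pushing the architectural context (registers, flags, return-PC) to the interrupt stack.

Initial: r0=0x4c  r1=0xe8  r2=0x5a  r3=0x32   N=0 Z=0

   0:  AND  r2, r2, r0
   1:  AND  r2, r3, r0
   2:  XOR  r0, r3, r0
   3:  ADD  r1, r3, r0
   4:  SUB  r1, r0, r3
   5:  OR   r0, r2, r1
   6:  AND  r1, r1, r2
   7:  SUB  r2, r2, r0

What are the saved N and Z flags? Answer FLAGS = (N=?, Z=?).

FLAGS = (N=0, Z=0)

after  0: r0=0x4c r1=0xe8 r2=0x48 r3=0x32  N=0 Z=0
after  1: r0=0x4c r1=0xe8 r2=0x00 r3=0x32  N=0 Z=1
after  2: r0=0x7e r1=0xe8 r2=0x00 r3=0x32  N=0 Z=0
after  3: r0=0x7e r1=0xb0 r2=0x00 r3=0x32  N=1 Z=0
after  4: r0=0x7e r1=0x4c r2=0x00 r3=0x32  N=0 Z=0
-- IRQ taken; context saved, return-PC = 5 --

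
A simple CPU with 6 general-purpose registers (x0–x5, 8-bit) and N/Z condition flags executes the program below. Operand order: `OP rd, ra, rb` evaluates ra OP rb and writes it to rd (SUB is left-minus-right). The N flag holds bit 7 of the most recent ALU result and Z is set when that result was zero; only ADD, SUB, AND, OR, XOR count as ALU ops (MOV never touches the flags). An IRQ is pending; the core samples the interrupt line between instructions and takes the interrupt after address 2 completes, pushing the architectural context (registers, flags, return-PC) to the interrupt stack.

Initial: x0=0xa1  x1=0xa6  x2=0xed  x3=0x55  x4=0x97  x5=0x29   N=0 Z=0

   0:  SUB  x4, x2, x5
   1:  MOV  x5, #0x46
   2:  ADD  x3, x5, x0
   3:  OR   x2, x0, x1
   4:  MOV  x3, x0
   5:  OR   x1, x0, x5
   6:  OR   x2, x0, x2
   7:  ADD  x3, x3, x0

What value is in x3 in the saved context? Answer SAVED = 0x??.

after  0: x0=0xa1 x1=0xa6 x2=0xed x3=0x55 x4=0xc4 x5=0x29  N=1 Z=0
after  1: x0=0xa1 x1=0xa6 x2=0xed x3=0x55 x4=0xc4 x5=0x46  N=1 Z=0
after  2: x0=0xa1 x1=0xa6 x2=0xed x3=0xe7 x4=0xc4 x5=0x46  N=1 Z=0
-- IRQ taken; context saved, return-PC = 3 --

SAVED = 0xe7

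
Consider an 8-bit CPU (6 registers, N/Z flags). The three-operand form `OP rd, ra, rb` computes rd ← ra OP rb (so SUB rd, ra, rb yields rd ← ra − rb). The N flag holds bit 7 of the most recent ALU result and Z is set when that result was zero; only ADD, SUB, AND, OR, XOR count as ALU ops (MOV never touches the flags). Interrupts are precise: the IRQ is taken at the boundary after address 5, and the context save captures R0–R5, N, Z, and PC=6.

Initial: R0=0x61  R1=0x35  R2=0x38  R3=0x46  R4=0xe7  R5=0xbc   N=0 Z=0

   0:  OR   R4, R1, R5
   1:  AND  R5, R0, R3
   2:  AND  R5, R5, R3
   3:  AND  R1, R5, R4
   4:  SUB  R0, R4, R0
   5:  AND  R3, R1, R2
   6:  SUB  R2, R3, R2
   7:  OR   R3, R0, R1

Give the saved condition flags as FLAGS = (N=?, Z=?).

FLAGS = (N=0, Z=1)

after  0: R0=0x61 R1=0x35 R2=0x38 R3=0x46 R4=0xbd R5=0xbc  N=1 Z=0
after  1: R0=0x61 R1=0x35 R2=0x38 R3=0x46 R4=0xbd R5=0x40  N=0 Z=0
after  2: R0=0x61 R1=0x35 R2=0x38 R3=0x46 R4=0xbd R5=0x40  N=0 Z=0
after  3: R0=0x61 R1=0x00 R2=0x38 R3=0x46 R4=0xbd R5=0x40  N=0 Z=1
after  4: R0=0x5c R1=0x00 R2=0x38 R3=0x46 R4=0xbd R5=0x40  N=0 Z=0
after  5: R0=0x5c R1=0x00 R2=0x38 R3=0x00 R4=0xbd R5=0x40  N=0 Z=1
-- IRQ taken; context saved, return-PC = 6 --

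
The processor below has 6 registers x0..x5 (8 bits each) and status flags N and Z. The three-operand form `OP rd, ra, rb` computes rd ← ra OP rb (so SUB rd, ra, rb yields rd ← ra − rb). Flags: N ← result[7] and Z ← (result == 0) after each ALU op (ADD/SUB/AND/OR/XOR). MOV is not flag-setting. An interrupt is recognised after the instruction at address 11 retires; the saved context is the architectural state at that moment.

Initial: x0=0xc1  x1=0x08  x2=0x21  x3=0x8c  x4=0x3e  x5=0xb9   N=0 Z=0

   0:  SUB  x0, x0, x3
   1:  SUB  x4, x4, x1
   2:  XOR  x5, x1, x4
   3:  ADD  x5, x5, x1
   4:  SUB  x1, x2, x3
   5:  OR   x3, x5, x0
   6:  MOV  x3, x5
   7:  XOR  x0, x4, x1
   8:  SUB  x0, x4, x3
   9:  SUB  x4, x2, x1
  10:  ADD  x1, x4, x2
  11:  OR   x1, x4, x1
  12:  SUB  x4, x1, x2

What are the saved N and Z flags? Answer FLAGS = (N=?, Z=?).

after  0: x0=0x35 x1=0x08 x2=0x21 x3=0x8c x4=0x3e x5=0xb9  N=0 Z=0
after  1: x0=0x35 x1=0x08 x2=0x21 x3=0x8c x4=0x36 x5=0xb9  N=0 Z=0
after  2: x0=0x35 x1=0x08 x2=0x21 x3=0x8c x4=0x36 x5=0x3e  N=0 Z=0
after  3: x0=0x35 x1=0x08 x2=0x21 x3=0x8c x4=0x36 x5=0x46  N=0 Z=0
after  4: x0=0x35 x1=0x95 x2=0x21 x3=0x8c x4=0x36 x5=0x46  N=1 Z=0
after  5: x0=0x35 x1=0x95 x2=0x21 x3=0x77 x4=0x36 x5=0x46  N=0 Z=0
after  6: x0=0x35 x1=0x95 x2=0x21 x3=0x46 x4=0x36 x5=0x46  N=0 Z=0
after  7: x0=0xa3 x1=0x95 x2=0x21 x3=0x46 x4=0x36 x5=0x46  N=1 Z=0
after  8: x0=0xf0 x1=0x95 x2=0x21 x3=0x46 x4=0x36 x5=0x46  N=1 Z=0
after  9: x0=0xf0 x1=0x95 x2=0x21 x3=0x46 x4=0x8c x5=0x46  N=1 Z=0
after 10: x0=0xf0 x1=0xad x2=0x21 x3=0x46 x4=0x8c x5=0x46  N=1 Z=0
after 11: x0=0xf0 x1=0xad x2=0x21 x3=0x46 x4=0x8c x5=0x46  N=1 Z=0
-- IRQ taken; context saved, return-PC = 12 --

FLAGS = (N=1, Z=0)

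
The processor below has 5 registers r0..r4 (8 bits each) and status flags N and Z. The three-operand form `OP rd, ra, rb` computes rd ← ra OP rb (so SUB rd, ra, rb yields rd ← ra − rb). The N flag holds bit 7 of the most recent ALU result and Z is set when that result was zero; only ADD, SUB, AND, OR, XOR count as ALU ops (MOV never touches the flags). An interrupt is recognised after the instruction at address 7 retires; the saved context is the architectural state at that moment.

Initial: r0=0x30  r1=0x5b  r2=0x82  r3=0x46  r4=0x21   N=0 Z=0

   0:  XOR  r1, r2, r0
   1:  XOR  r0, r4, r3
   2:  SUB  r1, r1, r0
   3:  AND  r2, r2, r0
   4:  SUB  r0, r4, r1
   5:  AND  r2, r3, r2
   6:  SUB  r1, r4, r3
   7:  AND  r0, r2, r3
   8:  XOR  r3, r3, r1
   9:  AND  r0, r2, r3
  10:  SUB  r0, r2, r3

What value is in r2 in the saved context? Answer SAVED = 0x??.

after  0: r0=0x30 r1=0xb2 r2=0x82 r3=0x46 r4=0x21  N=1 Z=0
after  1: r0=0x67 r1=0xb2 r2=0x82 r3=0x46 r4=0x21  N=0 Z=0
after  2: r0=0x67 r1=0x4b r2=0x82 r3=0x46 r4=0x21  N=0 Z=0
after  3: r0=0x67 r1=0x4b r2=0x02 r3=0x46 r4=0x21  N=0 Z=0
after  4: r0=0xd6 r1=0x4b r2=0x02 r3=0x46 r4=0x21  N=1 Z=0
after  5: r0=0xd6 r1=0x4b r2=0x02 r3=0x46 r4=0x21  N=0 Z=0
after  6: r0=0xd6 r1=0xdb r2=0x02 r3=0x46 r4=0x21  N=1 Z=0
after  7: r0=0x02 r1=0xdb r2=0x02 r3=0x46 r4=0x21  N=0 Z=0
-- IRQ taken; context saved, return-PC = 8 --

SAVED = 0x02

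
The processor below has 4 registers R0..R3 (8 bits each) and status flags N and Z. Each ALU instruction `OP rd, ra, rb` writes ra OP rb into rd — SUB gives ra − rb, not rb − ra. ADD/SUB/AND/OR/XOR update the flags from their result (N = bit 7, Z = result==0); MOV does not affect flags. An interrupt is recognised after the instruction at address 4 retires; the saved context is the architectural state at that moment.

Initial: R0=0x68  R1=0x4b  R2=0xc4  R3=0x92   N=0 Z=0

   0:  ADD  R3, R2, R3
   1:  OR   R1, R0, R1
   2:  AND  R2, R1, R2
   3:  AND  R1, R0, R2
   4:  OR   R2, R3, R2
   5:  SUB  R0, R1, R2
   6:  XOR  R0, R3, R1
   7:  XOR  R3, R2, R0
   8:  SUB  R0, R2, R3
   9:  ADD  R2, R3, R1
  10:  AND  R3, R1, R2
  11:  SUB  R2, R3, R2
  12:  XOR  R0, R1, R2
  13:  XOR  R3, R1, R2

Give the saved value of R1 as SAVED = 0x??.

SAVED = 0x40

after  0: R0=0x68 R1=0x4b R2=0xc4 R3=0x56  N=0 Z=0
after  1: R0=0x68 R1=0x6b R2=0xc4 R3=0x56  N=0 Z=0
after  2: R0=0x68 R1=0x6b R2=0x40 R3=0x56  N=0 Z=0
after  3: R0=0x68 R1=0x40 R2=0x40 R3=0x56  N=0 Z=0
after  4: R0=0x68 R1=0x40 R2=0x56 R3=0x56  N=0 Z=0
-- IRQ taken; context saved, return-PC = 5 --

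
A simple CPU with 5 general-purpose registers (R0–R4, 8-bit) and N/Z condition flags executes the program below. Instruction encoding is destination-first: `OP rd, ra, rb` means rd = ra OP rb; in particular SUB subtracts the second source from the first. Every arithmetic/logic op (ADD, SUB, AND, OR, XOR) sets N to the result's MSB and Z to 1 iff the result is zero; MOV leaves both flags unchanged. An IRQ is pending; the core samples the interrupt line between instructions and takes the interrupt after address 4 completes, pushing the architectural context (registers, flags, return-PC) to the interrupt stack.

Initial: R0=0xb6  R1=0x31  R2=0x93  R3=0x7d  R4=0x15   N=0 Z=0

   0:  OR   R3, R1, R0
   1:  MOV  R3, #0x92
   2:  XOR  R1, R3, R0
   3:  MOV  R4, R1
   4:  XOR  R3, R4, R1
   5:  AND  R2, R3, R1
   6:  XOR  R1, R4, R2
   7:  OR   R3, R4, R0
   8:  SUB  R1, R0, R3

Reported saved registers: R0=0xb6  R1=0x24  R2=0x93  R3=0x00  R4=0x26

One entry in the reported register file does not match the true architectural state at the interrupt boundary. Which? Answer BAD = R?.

BAD = R4

after  0: R0=0xb6 R1=0x31 R2=0x93 R3=0xb7 R4=0x15  N=1 Z=0
after  1: R0=0xb6 R1=0x31 R2=0x93 R3=0x92 R4=0x15  N=1 Z=0
after  2: R0=0xb6 R1=0x24 R2=0x93 R3=0x92 R4=0x15  N=0 Z=0
after  3: R0=0xb6 R1=0x24 R2=0x93 R3=0x92 R4=0x24  N=0 Z=0
after  4: R0=0xb6 R1=0x24 R2=0x93 R3=0x00 R4=0x24  N=0 Z=1
-- IRQ taken; context saved, return-PC = 5 --
mismatch: R4: reported 0x26 vs actual 0x24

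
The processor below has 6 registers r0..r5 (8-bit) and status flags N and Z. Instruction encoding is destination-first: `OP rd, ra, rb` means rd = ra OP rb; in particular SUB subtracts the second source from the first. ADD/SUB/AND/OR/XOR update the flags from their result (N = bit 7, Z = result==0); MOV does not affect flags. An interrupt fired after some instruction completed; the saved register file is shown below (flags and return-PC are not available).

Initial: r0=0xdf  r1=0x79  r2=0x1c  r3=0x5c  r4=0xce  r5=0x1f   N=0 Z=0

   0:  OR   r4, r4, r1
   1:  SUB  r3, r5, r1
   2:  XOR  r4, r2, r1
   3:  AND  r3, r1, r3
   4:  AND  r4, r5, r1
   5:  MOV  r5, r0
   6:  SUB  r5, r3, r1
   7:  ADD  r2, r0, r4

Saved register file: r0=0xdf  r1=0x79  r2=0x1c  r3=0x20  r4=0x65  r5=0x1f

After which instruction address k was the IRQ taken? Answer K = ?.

K = 3

after  0: r0=0xdf r1=0x79 r2=0x1c r3=0x5c r4=0xff r5=0x1f  N=1 Z=0
after  1: r0=0xdf r1=0x79 r2=0x1c r3=0xa6 r4=0xff r5=0x1f  N=1 Z=0
after  2: r0=0xdf r1=0x79 r2=0x1c r3=0xa6 r4=0x65 r5=0x1f  N=0 Z=0
after  3: r0=0xdf r1=0x79 r2=0x1c r3=0x20 r4=0x65 r5=0x1f  N=0 Z=0
-- IRQ taken; context saved, return-PC = 4 --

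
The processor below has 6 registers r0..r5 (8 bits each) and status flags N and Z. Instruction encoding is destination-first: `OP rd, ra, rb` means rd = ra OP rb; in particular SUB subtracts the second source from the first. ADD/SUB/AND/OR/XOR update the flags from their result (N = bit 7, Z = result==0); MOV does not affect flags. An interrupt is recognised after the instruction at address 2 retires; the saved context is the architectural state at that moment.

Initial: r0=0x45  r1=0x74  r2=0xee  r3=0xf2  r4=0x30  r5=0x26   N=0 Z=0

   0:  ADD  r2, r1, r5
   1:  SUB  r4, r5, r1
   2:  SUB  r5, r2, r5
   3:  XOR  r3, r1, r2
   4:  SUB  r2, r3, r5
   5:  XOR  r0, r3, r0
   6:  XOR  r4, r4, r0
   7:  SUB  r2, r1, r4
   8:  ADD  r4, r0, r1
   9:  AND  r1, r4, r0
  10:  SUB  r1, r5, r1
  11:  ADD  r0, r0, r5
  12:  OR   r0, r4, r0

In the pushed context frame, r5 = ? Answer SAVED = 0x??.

SAVED = 0x74

after  0: r0=0x45 r1=0x74 r2=0x9a r3=0xf2 r4=0x30 r5=0x26  N=1 Z=0
after  1: r0=0x45 r1=0x74 r2=0x9a r3=0xf2 r4=0xb2 r5=0x26  N=1 Z=0
after  2: r0=0x45 r1=0x74 r2=0x9a r3=0xf2 r4=0xb2 r5=0x74  N=0 Z=0
-- IRQ taken; context saved, return-PC = 3 --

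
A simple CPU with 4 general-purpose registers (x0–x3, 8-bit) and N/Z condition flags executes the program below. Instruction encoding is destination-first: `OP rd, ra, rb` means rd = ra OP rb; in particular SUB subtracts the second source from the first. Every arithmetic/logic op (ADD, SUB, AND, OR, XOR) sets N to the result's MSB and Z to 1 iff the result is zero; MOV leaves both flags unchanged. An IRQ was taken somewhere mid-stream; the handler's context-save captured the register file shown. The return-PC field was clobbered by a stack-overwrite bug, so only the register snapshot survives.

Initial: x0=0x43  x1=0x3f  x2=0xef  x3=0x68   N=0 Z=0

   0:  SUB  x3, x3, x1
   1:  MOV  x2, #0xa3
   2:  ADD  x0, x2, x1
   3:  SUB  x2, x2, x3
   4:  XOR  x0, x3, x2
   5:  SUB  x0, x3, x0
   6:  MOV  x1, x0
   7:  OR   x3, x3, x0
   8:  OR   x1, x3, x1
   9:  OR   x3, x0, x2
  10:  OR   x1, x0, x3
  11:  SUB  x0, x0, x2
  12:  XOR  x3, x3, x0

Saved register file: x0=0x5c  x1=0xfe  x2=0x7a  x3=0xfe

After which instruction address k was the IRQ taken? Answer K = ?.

after  0: x0=0x43 x1=0x3f x2=0xef x3=0x29  N=0 Z=0
after  1: x0=0x43 x1=0x3f x2=0xa3 x3=0x29  N=0 Z=0
after  2: x0=0xe2 x1=0x3f x2=0xa3 x3=0x29  N=1 Z=0
after  3: x0=0xe2 x1=0x3f x2=0x7a x3=0x29  N=0 Z=0
after  4: x0=0x53 x1=0x3f x2=0x7a x3=0x29  N=0 Z=0
after  5: x0=0xd6 x1=0x3f x2=0x7a x3=0x29  N=1 Z=0
after  6: x0=0xd6 x1=0xd6 x2=0x7a x3=0x29  N=1 Z=0
after  7: x0=0xd6 x1=0xd6 x2=0x7a x3=0xff  N=1 Z=0
after  8: x0=0xd6 x1=0xff x2=0x7a x3=0xff  N=1 Z=0
after  9: x0=0xd6 x1=0xff x2=0x7a x3=0xfe  N=1 Z=0
after 10: x0=0xd6 x1=0xfe x2=0x7a x3=0xfe  N=1 Z=0
after 11: x0=0x5c x1=0xfe x2=0x7a x3=0xfe  N=0 Z=0
-- IRQ taken; context saved, return-PC = 12 --

K = 11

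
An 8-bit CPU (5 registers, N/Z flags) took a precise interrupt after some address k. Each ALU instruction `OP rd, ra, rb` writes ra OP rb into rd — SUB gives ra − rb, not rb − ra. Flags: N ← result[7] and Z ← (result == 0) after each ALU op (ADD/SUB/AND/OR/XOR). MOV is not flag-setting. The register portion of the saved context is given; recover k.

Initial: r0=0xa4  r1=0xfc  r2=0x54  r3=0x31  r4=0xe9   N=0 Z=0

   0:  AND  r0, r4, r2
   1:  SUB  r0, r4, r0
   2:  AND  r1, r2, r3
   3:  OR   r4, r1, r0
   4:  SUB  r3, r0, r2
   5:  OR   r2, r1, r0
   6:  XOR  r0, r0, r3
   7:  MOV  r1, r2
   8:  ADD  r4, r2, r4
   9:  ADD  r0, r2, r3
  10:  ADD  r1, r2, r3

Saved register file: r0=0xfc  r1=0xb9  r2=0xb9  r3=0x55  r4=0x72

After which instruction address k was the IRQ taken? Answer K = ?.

after  0: r0=0x40 r1=0xfc r2=0x54 r3=0x31 r4=0xe9  N=0 Z=0
after  1: r0=0xa9 r1=0xfc r2=0x54 r3=0x31 r4=0xe9  N=1 Z=0
after  2: r0=0xa9 r1=0x10 r2=0x54 r3=0x31 r4=0xe9  N=0 Z=0
after  3: r0=0xa9 r1=0x10 r2=0x54 r3=0x31 r4=0xb9  N=1 Z=0
after  4: r0=0xa9 r1=0x10 r2=0x54 r3=0x55 r4=0xb9  N=0 Z=0
after  5: r0=0xa9 r1=0x10 r2=0xb9 r3=0x55 r4=0xb9  N=1 Z=0
after  6: r0=0xfc r1=0x10 r2=0xb9 r3=0x55 r4=0xb9  N=1 Z=0
after  7: r0=0xfc r1=0xb9 r2=0xb9 r3=0x55 r4=0xb9  N=1 Z=0
after  8: r0=0xfc r1=0xb9 r2=0xb9 r3=0x55 r4=0x72  N=0 Z=0
-- IRQ taken; context saved, return-PC = 9 --

K = 8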